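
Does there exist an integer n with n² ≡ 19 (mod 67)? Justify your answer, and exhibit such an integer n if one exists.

Take n = 32. Then 32² = 1024 = 15·67 + 19, so 32² ≡ 19 (mod 67).

n = 32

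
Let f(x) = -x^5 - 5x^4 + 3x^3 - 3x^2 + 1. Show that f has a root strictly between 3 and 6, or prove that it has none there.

No such root exists.

The endpoint values f(3) = -593 and f(6) = -13715 are both negative. Claim: f(x) < 0 for every x in (3, 6).
Shift to the endpoint 3: with x = 3 + u (0 < u < 3), one computes f(3 + u) = -u^5 - 20u^4 - 147u^3 - 516u^2 - 882u - 593.
The nonzero coefficients here are all negative, so for u > 0 every term is negative (or zero), and the constant term -593 is strictly negative.
Therefore f(x) < 0 throughout (3, 6), and f has no zero there.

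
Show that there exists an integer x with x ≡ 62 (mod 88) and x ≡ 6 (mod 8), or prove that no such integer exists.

x = 62

gcd(88, 8) = 8. A simultaneous solution exists iff 62 ≡ 6 (mod 8); here 62 mod 8 = 6 = 6 mod 8, so it does.
In fact x = 62 itself already satisfies 62 mod 8 = 6.
Check: 62 mod 88 = 62, 62 mod 8 = 6. ✓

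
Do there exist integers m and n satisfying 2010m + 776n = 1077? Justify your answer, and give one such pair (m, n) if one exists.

Both 2010 and 776 are divisible by gcd(2010, 776) = 2, hence so is any combination 2010m + 776n.
But 1077 is not a multiple of 2 (it leaves remainder 1).
Therefore 2010m + 776n = 1077 has no solution in integers.

No such integers exist.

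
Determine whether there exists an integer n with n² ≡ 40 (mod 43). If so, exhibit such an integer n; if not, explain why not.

n = 13 works: 13² = 169, and 169 − 40 = 129 = 3·43.

n = 13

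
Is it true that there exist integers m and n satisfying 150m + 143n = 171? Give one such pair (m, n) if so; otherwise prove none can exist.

150 and 143 are coprime, so 150m + 143n ranges over all of ℤ.
Euclidean algorithm: 150 = 1·143 + 7, 143 = 20·7 + 3, 7 = 2·3 + 1, 3 = 3·1 + 0.
Back-substituting, 1 = 7 − 2·3 = 7 − 2·(143 − 20·7) = −2·143 + 41·7 = −2·143 + 41·(150 − 1·143) = 41·150 − 43·143; that is, 150·41 + 143·(-43) = 1.
Multiplying through by 171: m = 41·171 = 7011, n = (-43)·171 = -7353 is a solution.
The general solution is m = 7011 + 143k, n = -7353 − 150k; taking k = -49 gives the smaller pair m = 4, n = -3.
Check: 150·4 + 143·(-3) = 600 − 429 = 171. ✓

m = 4, n = -3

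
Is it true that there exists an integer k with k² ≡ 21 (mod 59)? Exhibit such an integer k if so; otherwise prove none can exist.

k = 27 works: 27² = 729, and 729 − 21 = 708 = 12·59.

k = 27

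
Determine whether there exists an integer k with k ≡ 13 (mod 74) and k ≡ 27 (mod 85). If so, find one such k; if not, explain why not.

k = 5637

The moduli 74 and 85 are coprime, so by the Chinese Remainder Theorem a unique solution modulo 6290 exists.
Write k = 13 + 74t and require 13 + 74t ≡ 27 (mod 85), i.e. 74t ≡ 14 (mod 85).
Since 74·54 = 3996 = 47·85 + 1, the inverse of 74 mod 85 is 54.
Therefore t ≡ 54·14 = 756 ≡ 76 (mod 85).
With t = 76: k = 13 + 74·76 = 5637.
Check: 5637 mod 74 = 13, 5637 mod 85 = 27. ✓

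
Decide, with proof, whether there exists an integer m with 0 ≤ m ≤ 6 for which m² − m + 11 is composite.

The values for m = 0, 1, …, 6 are 11, 11, 13, 17, 23, 31, 41, and each of these is prime.
So no value in the range makes the expression composite.

There is no such integer m in that range.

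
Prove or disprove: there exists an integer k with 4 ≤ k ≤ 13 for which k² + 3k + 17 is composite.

k = 13

At k = 13: 13² + 3·13 + 17 = 225 = 3·75, which is composite.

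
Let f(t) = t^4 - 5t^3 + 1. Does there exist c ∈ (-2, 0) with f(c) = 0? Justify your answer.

f(-2) = 57 and f(0) = 1, both positive, so a sign-change argument is unavailable; we show f keeps this sign on the whole interval.
Substitute t = −u, where 0 < u < 2 on the interval. Expanding, f(−u) = u^4 + 5u^3 + 1.
The nonzero coefficients here are all positive, so for u > 0 every term is positive (or zero), and the constant term 1 is strictly positive.
Therefore f(t) > 0 throughout (-2, 0), and f has no zero there.

No.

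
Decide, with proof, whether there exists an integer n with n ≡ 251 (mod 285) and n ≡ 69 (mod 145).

No, no such integer exists.

Reduce both congruences modulo 5, which divides 285 and 145: they say n ≡ 251 (mod 5) and n ≡ 69 (mod 5).
But 251 mod 5 = 1 while 69 mod 5 = 4, a contradiction.
Hence the system has no solution.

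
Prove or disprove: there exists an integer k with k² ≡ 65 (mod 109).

109 is prime, so by Euler's criterion 65 is a square mod 109 iff 65^((109−1)/2) = 65^54 ≡ 1 (mod 109).
Repeated squaring mod 109: 65^2 = 4225 ≡ 83; 65^4 ≡ 83² = 6889 ≡ 22; 65^8 ≡ 22² = 484 ≡ 48; 65^16 ≡ 48² = 2304 ≡ 15; 65^32 ≡ 15² = 225 ≡ 7.
Since 54 = 32 + 16 + 4 + 2, 65^54 ≡ 7 · 15 · 22 · 83; multiplying out mod 109: 7·15 = 105 ≡ 105, then 105·22 = 2310 ≡ 21, then 21·83 = 1743 ≡ 108. Thus 65^54 ≡ 108 ≡ −1 (mod 109).
The value −1 means 65 is a non-residue modulo 109, so k² ≡ 65 (mod 109) is impossible.

No, no such integer exists.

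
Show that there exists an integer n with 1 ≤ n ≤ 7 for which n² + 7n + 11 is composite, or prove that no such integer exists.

n = 4

At n = 4: 4² + 7·4 + 11 = 55 = 5·11, which is composite.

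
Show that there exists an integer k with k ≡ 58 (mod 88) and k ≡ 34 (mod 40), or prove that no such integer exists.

Here gcd(88, 40) = 8, and both 58 and 34 leave remainder 2 mod 8, so the system is consistent.
Step through k = 58, 58 + 88, 58 + 2·88, …: the values 58, 146, 234 reduce mod 40 to 18, 26, 34. The value 234 hits 34.
Check: 234 mod 88 = 58, 234 mod 40 = 34. ✓

k = 234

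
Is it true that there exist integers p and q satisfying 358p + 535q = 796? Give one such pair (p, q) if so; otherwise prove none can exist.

p = 62, q = -40

358 and 535 are coprime, so 358p + 535q ranges over all of ℤ.
Dividing repeatedly: 535 = 1·358 + 177, 358 = 2·177 + 4, 177 = 44·4 + 1, 4 = 4·1 + 0.
Back-substituting, 1 = 177 − 44·4 = 177 − 44·(358 − 2·177) = −44·358 + 89·177 = −44·358 + 89·(535 − 1·358) = 89·535 − 133·358; that is, 358·(-133) + 535·89 = 1.
Scaling by 796 gives the particular solution (p, q) = (-105868, 70844).
The general solution is p = -105868 + 535k, q = 70844 − 358k; taking k = 198 gives the smaller pair p = 62, q = -40.
Indeed 358·62 + 535·(-40) = 22196 − 21400 = 796.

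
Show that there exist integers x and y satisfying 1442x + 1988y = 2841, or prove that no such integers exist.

There are no such integers.

Both 1442 and 1988 are divisible by gcd(1442, 1988) = 14, hence so is any combination 1442x + 1988y.
But 2841 is not a multiple of 14 (it leaves remainder 13).
Therefore 1442x + 1988y = 2841 has no solution in integers.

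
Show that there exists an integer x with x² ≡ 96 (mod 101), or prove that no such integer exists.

x = 46

Take x = 46. Then 46² = 2116 = 20·101 + 96, so 46² ≡ 96 (mod 101).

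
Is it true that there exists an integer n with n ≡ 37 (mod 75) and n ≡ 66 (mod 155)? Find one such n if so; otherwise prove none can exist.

There is no such integer.

Reduce both congruences modulo 5, which divides 75 and 155: they say n ≡ 37 (mod 5) and n ≡ 66 (mod 5).
However 37 ≡ 2 and 66 ≡ 1 (mod 5), and 2 ≠ 1.
So no integer satisfies both congruences.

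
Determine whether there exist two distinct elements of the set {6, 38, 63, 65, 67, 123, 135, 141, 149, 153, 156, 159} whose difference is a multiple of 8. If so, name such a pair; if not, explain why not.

6 and 38 are such a pair.

Both 6 and 38 leave remainder 6 on division by 8; their difference 32 = 4·8 is a multiple of 8.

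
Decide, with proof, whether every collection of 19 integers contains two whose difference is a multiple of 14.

There are exactly 14 possible remainders on division by 14.
With 19 integers and only 14 classes, the pigeonhole principle forces two of them, say a and b, into the same class.
Then a ≡ b (mod 14), i.e. 14 ∣ (a − b).

True.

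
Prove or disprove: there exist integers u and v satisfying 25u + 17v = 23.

25 and 17 are coprime, so 25u + 17v ranges over all of ℤ.
Euclidean algorithm: 25 = 1·17 + 8, 17 = 2·8 + 1, 8 = 8·1 + 0.
Working back up the chain: 1 = 17 − 2·8 = 17 − 2·(25 − 1·17) = −2·25 + 3·17. So 25·(-2) + 17·3 = 1.
Multiplying through by 23: u = (-2)·23 = -46, v = 3·23 = 69 is a solution.
The general solution is u = -46 + 17k, v = 69 − 25k; taking k = 3 gives the smaller pair u = 5, v = -6.
Check: 25·5 + 17·(-6) = 125 − 102 = 23. ✓

u = 5, v = -6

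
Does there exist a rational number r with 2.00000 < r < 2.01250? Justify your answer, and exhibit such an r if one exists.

r = 163/81

Multiplying by 81: 81·2.00000 = 162.00000 and 81·2.01250 = 163.01250, so the integer 163 lies strictly between them.
So r = 163/81 works: it is a ratio of integers, and dividing 81·2.00000 < 163 < 81·2.01250 through by 81 gives 2.00000 < 163/81 < 2.01250.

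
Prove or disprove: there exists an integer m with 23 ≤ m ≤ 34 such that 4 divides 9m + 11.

m = 25 works, since 9·25 + 11 = 236 = 59·4.

m = 25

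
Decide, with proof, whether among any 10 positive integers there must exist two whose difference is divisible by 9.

Yes, this is always true.

Each integer lies in one of the 9 residue classes modulo 9.
Since 10 > 9, two of the 10 integers must share a residue class by the pigeonhole principle; call them a and b.
Then a ≡ b (mod 9), i.e. 9 ∣ (a − b).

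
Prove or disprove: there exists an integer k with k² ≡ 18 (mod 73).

k = 23

Take k = 23. Then 23² = 529 = 7·73 + 18, so 23² ≡ 18 (mod 73).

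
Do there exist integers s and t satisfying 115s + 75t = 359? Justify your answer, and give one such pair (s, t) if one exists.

No such integers exist.

Any value of 115s + 75t is a multiple of gcd(115, 75) = 5.
But 359 is not a multiple of 5 (it leaves remainder 4).
Hence no integers s, t satisfy the equation.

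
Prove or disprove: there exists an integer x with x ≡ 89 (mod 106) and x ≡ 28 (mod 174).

gcd(106, 174) = 2. If x ≡ 89 (mod 106) and x ≡ 28 (mod 174), then x ≡ 89 (mod 2) and x ≡ 28 (mod 2).
However 89 ≡ 1 and 28 ≡ 0 (mod 2), and 1 ≠ 0.
So no integer satisfies both congruences.

No such integer exists.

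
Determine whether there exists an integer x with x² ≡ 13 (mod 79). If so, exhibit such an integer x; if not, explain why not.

x = 48 works: 48² = 2304, and 2304 − 13 = 2291 = 29·79.

x = 48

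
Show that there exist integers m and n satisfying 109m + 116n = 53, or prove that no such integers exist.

Since gcd(109, 116) = 1, every integer is an integer combination of 109 and 116.
Dividing repeatedly: 116 = 1·109 + 7, 109 = 15·7 + 4, 7 = 1·4 + 3, 4 = 1·3 + 1, 3 = 3·1 + 0.
Back-substituting, 1 = 4 − 1·3 = 4 − (7 − 1·4) = −7 + 2·4 = −7 + 2·(109 − 15·7) = 2·109 − 31·7 = 2·109 − 31·(116 − 1·109) = −31·116 + 33·109; that is, 109·33 + 116·(-31) = 1.
Times 53: 109·1749 + 116·(-1643) = 53, so (1749, -1643) solves it.
The general solution is m = 1749 + 116k, n = -1643 − 109k; taking k = -15 gives the smaller pair m = 9, n = -8.
Check: 109·9 + 116·(-8) = 981 − 928 = 53. ✓

m = 9, n = -8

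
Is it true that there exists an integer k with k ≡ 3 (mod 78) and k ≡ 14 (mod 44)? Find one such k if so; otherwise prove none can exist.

Both moduli are multiples of 2 = gcd(78, 44), so any solution would satisfy k ≡ 3 and k ≡ 14 modulo 2 simultaneously.
However 3 ≡ 1 and 14 ≡ 0 (mod 2), and 1 ≠ 0.
Hence the system has no solution.

No such integer exists.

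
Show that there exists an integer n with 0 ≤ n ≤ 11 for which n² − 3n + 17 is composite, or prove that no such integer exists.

n = 8

At n = 8: 8² − 3·8 + 17 = 57 = 3·19, which is composite.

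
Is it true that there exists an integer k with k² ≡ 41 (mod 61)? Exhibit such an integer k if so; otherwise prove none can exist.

k = 38

k = 38 works: 38² = 1444, and 1444 − 41 = 1403 = 23·61.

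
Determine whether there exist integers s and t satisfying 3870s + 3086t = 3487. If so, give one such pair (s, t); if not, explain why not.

No, no such integers exist.

gcd(3870, 3086) = 2, so every integer of the form 3870s + 3086t is a multiple of 2.
But 3487 is not a multiple of 2 (it leaves remainder 1).
Hence no integers s, t satisfy the equation.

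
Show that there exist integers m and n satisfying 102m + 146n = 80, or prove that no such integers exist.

Since gcd(102, 146) = 2 and 80 = 2·40, Bézout's identity guarantees a solution.
Dividing through by 2 reduces the equation to 51m + 73n = 40.
Run the Euclidean algorithm on 73 and 51: 73 = 1·51 + 22, 51 = 2·22 + 7, 22 = 3·7 + 1, 7 = 7·1 + 0.
Unwinding: 1 = 22 − 3·7 = 22 − 3·(51 − 2·22) = −3·51 + 7·22 = −3·51 + 7·(73 − 1·51) = 7·73 − 10·51, i.e. 51·(-10) + 73·7 = 1.
Scaling by 40 gives the particular solution (m, n) = (-400, 280).
Adding 6·73 to m and subtracting 6·51 from n gives the tidier solution (38, -26).
Check: 102·38 + 146·(-26) = 3876 − 3796 = 80. ✓

m = 38, n = -26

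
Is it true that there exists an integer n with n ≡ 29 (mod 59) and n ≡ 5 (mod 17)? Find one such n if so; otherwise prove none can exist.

The moduli 59 and 17 are coprime, so by the Chinese Remainder Theorem a unique solution modulo 1003 exists.
Any solution of the first congruence is n = 29 + 59t; substituting into the second, 59t ≡ 5 − 29 ≡ 10 (mod 17).
59 ≡ 8 (mod 17), so this reads 8t ≡ 10 (mod 17). Note 8·15 = 120 ≡ 1 (mod 17) (as 120 − 1 = 7·17), so 8⁻¹ ≡ 15.
Multiplying by 15: t ≡ 15·10 = 150 ≡ 14 (mod 17).
With t = 14: n = 29 + 59·14 = 855.
Verify: 855 = 14·59 + 29 and 855 = 50·17 + 5. ✓

n = 855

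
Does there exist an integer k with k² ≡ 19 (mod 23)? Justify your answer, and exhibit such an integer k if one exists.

23 is prime, so by Euler's criterion 19 is a square mod 23 iff 19^((23−1)/2) = 19^11 ≡ 1 (mod 23).
Repeated squaring mod 23: 19^2 = 361 ≡ 16; 19^4 ≡ 16² = 256 ≡ 3; 19^8 ≡ 3² = 9 ≡ 9.
Since 11 = 8 + 2 + 1, 19^11 ≡ 9 · 16 · 19; multiplying out mod 23: 9·16 = 144 ≡ 6, then 6·19 = 114 ≡ 22. Thus 19^11 ≡ 22 ≡ −1 (mod 23).
By Euler's criterion 19 is a quadratic non-residue mod 23: no k satisfies k² ≡ 19 (mod 23).

There is no such integer.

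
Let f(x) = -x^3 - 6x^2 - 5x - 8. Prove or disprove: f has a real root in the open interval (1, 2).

f(1) = -20 and f(2) = -50, both negative, so a sign-change argument is unavailable; we show f keeps this sign on the whole interval.
Shift to the endpoint 1: with x = 1 + u (0 < u < 1), one computes f(1 + u) = -u^3 - 9u^2 - 20u - 20.
The nonzero coefficients here are all negative, so for u > 0 every term is negative (or zero), and the constant term -20 is strictly negative.
So f is strictly negative on (1, 2); no root exists in the interval.

f has no root in that interval.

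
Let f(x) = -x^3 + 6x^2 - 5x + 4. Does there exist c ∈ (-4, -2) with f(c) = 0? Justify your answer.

No.

The endpoint values f(-4) = 184 and f(-2) = 46 are both positive. Claim: f(x) > 0 for every x in (-4, -2).
Shift to the endpoint -2: with x = -2 − u (0 < u < 2), one computes f(-2 − u) = u^3 + 12u^2 + 41u + 46.
All 4 nonzero coefficients of this polynomial in u are positive; hence for u > 0 the value is a sum of positive terms (the constant 46 among them).
Therefore f(x) > 0 throughout (-4, -2), and f has no zero there.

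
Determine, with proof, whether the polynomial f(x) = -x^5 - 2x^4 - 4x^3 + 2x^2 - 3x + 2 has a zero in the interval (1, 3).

f has no root in that interval.

The endpoint values f(1) = -6 and f(3) = -502 are both negative. Claim: f(x) < 0 for every x in (1, 3).
Shift to the endpoint 1: with x = 1 + u (0 < u < 2), one computes f(1 + u) = -u^5 - 7u^4 - 22u^3 - 32u^2 - 24u - 6.
The nonzero coefficients here are all negative, so for u > 0 every term is negative (or zero), and the constant term -6 is strictly negative.
So f is strictly negative on (1, 3); no root exists in the interval.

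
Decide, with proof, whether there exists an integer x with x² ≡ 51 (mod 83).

x = 36

Take x = 36. Then 36² = 1296 = 15·83 + 51, so 36² ≡ 51 (mod 83).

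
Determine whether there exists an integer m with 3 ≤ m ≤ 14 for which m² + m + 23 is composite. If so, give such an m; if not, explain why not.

At m = 6: 6² + 6 + 23 = 65 = 5·13, which is composite.

m = 6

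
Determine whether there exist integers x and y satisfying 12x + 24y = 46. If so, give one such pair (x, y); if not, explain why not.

No, no such integers exist.

Both 12 and 24 are divisible by gcd(12, 24) = 12, hence so is any combination 12x + 24y.
But 46 = 12·3 + 10, so 12 ∤ 46.
Hence no integers x, y satisfy the equation.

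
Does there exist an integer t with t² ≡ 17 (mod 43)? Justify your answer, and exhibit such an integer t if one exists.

Take t = 24. Then 24² = 576 = 13·43 + 17, so 24² ≡ 17 (mod 43).

t = 24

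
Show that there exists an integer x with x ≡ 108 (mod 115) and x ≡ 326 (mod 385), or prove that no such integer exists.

There is no such integer.

Reduce both congruences modulo 5, which divides 115 and 385: they say x ≡ 108 (mod 5) and x ≡ 326 (mod 5).
These are incompatible: 108 − 326 = -218 is not divisible by 5.
So no integer satisfies both congruences.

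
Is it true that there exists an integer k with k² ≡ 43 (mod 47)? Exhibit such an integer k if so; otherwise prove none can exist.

Apply Euler's criterion with the prime 47: 43 is a quadratic residue iff 43^23 ≡ 1 (mod 47), and a non-residue iff it is ≡ −1.
Squaring successively (mod 47): 43^2 = 1849 ≡ 16; 43^4 ≡ 16² = 256 ≡ 21; 43^8 ≡ 21² = 441 ≡ 18; 43^16 ≡ 18² = 324 ≡ 42.
Since 23 = 16 + 4 + 2 + 1, 43^23 ≡ 42 · 21 · 16 · 43; multiplying out mod 47: 42·21 = 882 ≡ 36, then 36·16 = 576 ≡ 12, then 12·43 = 516 ≡ 46. Thus 43^23 ≡ 46 ≡ −1 (mod 47).
The value −1 means 43 is a non-residue modulo 47, so k² ≡ 43 (mod 47) is impossible.

No, no such integer exists.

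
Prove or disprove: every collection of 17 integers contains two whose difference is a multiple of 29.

No, the set {118, 119, 120, 121, 122, 123, 124, 125, 126, 127, 128, 129, 130, 131, 132, 133, 134} is a counterexample.

Consider the 17 integers 118, 119, …, 134. They lie in distinct residue classes modulo 29, since 17 ≤ 29.
No two share a residue, so no pair has difference divisible by 29; the claim fails for this set.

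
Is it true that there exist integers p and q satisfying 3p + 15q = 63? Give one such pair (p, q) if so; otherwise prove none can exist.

p = 1, q = 4

Since gcd(3, 15) = 3 and 63 = 3·21, Bézout's identity guarantees a solution.
Dividing through by 3 reduces the equation to 1p + 5q = 21.
With a unit coefficient on p, (p, q) = (21, 0) is an immediate solution.
Shifting by a multiple of (5, −1) keeps it a solution: p = 21 − 4·5 = 1, q = 0 + 4·1 = 4.
Check: 3·1 + 15·4 = 3 + 60 = 63. ✓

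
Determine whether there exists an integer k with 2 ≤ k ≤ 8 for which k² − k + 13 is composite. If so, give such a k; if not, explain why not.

k = 4

At k = 4: 4² − 4 + 13 = 25 = 5·5, which is composite.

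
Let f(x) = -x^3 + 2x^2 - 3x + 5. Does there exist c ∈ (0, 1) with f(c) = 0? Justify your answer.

f has no root in that interval.

Evaluate at the endpoints: f(0) = 5, f(1) = 3 — same sign (positive).
The derivative f'(x) = -3x^2 + 4x - 3 is a quadratic with discriminant 4² − 4·(-3)·(-3) = -20 < 0; it never vanishes, so it is always negative (sign of the leading coefficient).
Hence f is strictly decreasing on ℝ, and in particular on [0, 1]. A strictly monotone function with same-sign endpoint values stays positive on the whole interval, so f has no zero in (0, 1).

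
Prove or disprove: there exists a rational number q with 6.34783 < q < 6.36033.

Scale by 14: the interval becomes (88.86962, 89.04462), which contains the integer 89.
So q = 89/14 works: it is a ratio of integers, and dividing 14·6.34783 < 89 < 14·6.36033 through by 14 gives 6.34783 < 89/14 < 6.36033.

q = 89/14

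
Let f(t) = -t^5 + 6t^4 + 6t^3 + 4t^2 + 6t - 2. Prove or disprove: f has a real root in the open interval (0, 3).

f(0) = -2 and f(3) = 457, which have opposite signs.
As a polynomial, f is continuous on every closed interval.
By the Intermediate Value Theorem f must vanish at some point of (0, 3).

Such a root exists.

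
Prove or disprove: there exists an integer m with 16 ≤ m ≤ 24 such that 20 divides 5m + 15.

At m = 16 the value 95 is not a multiple of 20. At m = 17 we get 5·17 + 15 = 100, and 100 = 20·5.

m = 17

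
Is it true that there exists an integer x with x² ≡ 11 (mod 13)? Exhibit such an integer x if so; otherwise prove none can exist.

Squares mod 13 repeat after x = 6 (as (−x)² = x²); for x = 0..6 they are 0, 1, 4, 9, 3, 12, 10.
So the quadratic residues mod 13 are {0, 1, 3, 4, 9, 10, 12}, and 11 is not among them.
Therefore x² ≡ 11 (mod 13) has no solution.

No such integer exists.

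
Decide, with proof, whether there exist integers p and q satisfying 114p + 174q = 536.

Any value of 114p + 174q is a multiple of gcd(114, 174) = 6.
But 536 is not a multiple of 6 (it leaves remainder 2).
Hence no integers p, q satisfy the equation.

No such integers exist.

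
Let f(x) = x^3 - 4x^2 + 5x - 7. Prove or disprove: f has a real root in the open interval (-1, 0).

No.

f(-1) = -17 and f(0) = -7, both negative, so a sign-change argument is unavailable; we show f keeps this sign on the whole interval.
Shift to the endpoint 0: with x = −u (0 < u < 1), one computes f(−u) = -u^3 - 4u^2 - 5u - 7.
The nonzero coefficients here are all negative, so for u > 0 every term is negative (or zero), and the constant term -7 is strictly negative.
So f is strictly negative on (-1, 0); no root exists in the interval.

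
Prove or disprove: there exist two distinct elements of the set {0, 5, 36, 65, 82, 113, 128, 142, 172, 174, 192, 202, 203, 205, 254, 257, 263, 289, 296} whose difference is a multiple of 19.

Reduce each element modulo 19: 0↦0, 5↦5, 36↦17, 65↦8, 82↦6, 113↦18, 128↦14, 142↦9, 172↦1, 174↦3, 192↦2, 202↦12, 203↦13, 205↦15, 254↦7, 257↦10, 263↦16, 289↦4, 296↦11.
These 19 residues are pairwise different, hence no difference of two elements is divisible by 19.

No such pair exists.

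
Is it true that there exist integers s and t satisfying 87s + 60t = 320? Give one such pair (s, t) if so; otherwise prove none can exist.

Both 87 and 60 are divisible by gcd(87, 60) = 3, hence so is any combination 87s + 60t.
However 320 leaves remainder 2 on division by 3.
Therefore 87s + 60t = 320 has no solution in integers.

There are no such integers.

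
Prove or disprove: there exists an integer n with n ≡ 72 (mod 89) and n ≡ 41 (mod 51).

The moduli 89 and 51 are coprime, so by the Chinese Remainder Theorem a unique solution modulo 4539 exists.
Write n = 72 + 89t and require 72 + 89t ≡ 41 (mod 51), i.e. 89t ≡ 20 (mod 51).
89 ≡ 38 (mod 51), so this reads 38t ≡ 20 (mod 51). To invert 38 modulo 51: 51 = 1·38 + 13, 38 = 2·13 + 12, 13 = 1·12 + 1, 12 = 12·1 + 0, and unwinding, 1 = 13 − 1·12 = 13 − (38 − 2·13) = −38 + 3·13 = −38 + 3·(51 − 1·38) = 3·51 − 4·38. Thus 38⁻¹ ≡ -4 ≡ 47 (mod 51).
Therefore t ≡ 47·20 = 940 ≡ 22 (mod 51).
With t = 22: n = 72 + 89·22 = 2030.
Verify: 2030 = 22·89 + 72 and 2030 = 39·51 + 41. ✓

n = 2030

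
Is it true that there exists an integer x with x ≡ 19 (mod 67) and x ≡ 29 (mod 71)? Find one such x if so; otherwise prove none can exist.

x = 2230

The moduli 67 and 71 are coprime, so by the Chinese Remainder Theorem a unique solution modulo 4757 exists.
Write x = 19 + 67t and require 19 + 67t ≡ 29 (mod 71), i.e. 67t ≡ 10 (mod 71).
Since 67·53 = 3551 = 50·71 + 1, the inverse of 67 mod 71 is 53.
Therefore t ≡ 53·10 = 530 ≡ 33 (mod 71).
Taking t = 33 gives x = 19 + 67·33 = 2230.
Check: 2230 mod 67 = 19, 2230 mod 71 = 29. ✓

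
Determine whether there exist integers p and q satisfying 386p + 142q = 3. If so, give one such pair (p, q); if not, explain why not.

gcd(386, 142) = 2, so every integer of the form 386p + 142q is a multiple of 2.
But 3 is not a multiple of 2 (it leaves remainder 1).
Therefore 386p + 142q = 3 has no solution in integers.

There are no such integers.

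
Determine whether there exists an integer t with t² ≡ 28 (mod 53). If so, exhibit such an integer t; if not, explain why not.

Take t = 9. Then 9² = 81 = 1·53 + 28, so 9² ≡ 28 (mod 53).

t = 9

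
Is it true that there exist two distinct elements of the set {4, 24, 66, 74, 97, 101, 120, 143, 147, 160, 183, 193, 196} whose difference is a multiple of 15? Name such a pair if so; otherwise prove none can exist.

Two integers differ by a multiple of 15 exactly when they have the same residue mod 15. The residues are 4↦4, 24↦9, 66↦6, 74↦14, 97↦7, 101↦11, 120↦0, 143↦8, 147↦12, 160↦10, 183↦3, 193↦13, 196↦1.
These 13 residues are pairwise different, hence no difference of two elements is divisible by 15.

No, no such pair exists.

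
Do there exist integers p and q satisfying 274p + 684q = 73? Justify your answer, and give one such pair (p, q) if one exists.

Any value of 274p + 684q is a multiple of gcd(274, 684) = 2.
But 73 is not a multiple of 2 (it leaves remainder 1).
Therefore 274p + 684q = 73 has no solution in integers.

There are no such integers.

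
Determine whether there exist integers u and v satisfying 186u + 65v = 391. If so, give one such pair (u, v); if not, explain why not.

186 and 65 are coprime, so 186u + 65v ranges over all of ℤ.
Euclidean algorithm: 186 = 2·65 + 56, 65 = 1·56 + 9, 56 = 6·9 + 2, 9 = 4·2 + 1, 2 = 2·1 + 0.
Working back up the chain: 1 = 9 − 4·2 = 9 − 4·(56 − 6·9) = −4·56 + 25·9 = −4·56 + 25·(65 − 1·56) = 25·65 − 29·56 = 25·65 − 29·(186 − 2·65) = −29·186 + 83·65. So 186·(-29) + 65·83 = 1.
Multiplying through by 391: u = (-29)·391 = -11339, v = 83·391 = 32453 is a solution.
Shifting by a multiple of (65, −186) keeps it a solution: u = -11339 + 175·65 = 36, v = 32453 − 175·186 = -97.
Indeed 186·36 + 65·(-97) = 6696 − 6305 = 391.

u = 36, v = -97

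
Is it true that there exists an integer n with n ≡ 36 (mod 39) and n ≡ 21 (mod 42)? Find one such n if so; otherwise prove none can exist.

n = 231

gcd(39, 42) = 3. A simultaneous solution exists iff 36 ≡ 21 (mod 3); here 36 mod 3 = 0 = 21 mod 3, so it does.
Step through n = 36, 36 + 39, 36 + 2·39, …: the values 36, 75, 114, 153, 192, 231 reduce mod 42 to 36, 33, 30, 27, 24, 21. The value 231 hits 21.
Indeed 231 ≡ 36 (mod 39) and 231 ≡ 21 (mod 42).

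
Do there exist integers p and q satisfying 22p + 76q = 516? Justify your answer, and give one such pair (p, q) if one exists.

gcd(22, 76) = 2, and 2 divides 516, so integer solutions exist.
Dividing through by 2 reduces the equation to 11p + 38q = 258.
Run the Euclidean algorithm on 38 and 11: 38 = 3·11 + 5, 11 = 2·5 + 1, 5 = 5·1 + 0.
Back-substituting, 1 = 11 − 2·5 = 11 − 2·(38 − 3·11) = −2·38 + 7·11; that is, 11·7 + 38·(-2) = 1.
Multiplying through by 258: p = 7·258 = 1806, q = (-2)·258 = -516 is a solution.
Shifting by a multiple of (38, −11) keeps it a solution: p = 1806 − 47·38 = 20, q = -516 + 47·11 = 1.
Check: 22·20 + 76·1 = 440 + 76 = 516. ✓

p = 20, q = 1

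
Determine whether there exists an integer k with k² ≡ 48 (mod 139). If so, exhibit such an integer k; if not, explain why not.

No, no such integer exists.

Apply Euler's criterion with the prime 139: 48 is a quadratic residue iff 48^69 ≡ 1 (mod 139), and a non-residue iff it is ≡ −1.
Repeated squaring mod 139: 48^2 = 2304 ≡ 80; 48^4 ≡ 80² = 6400 ≡ 6; 48^8 ≡ 6² = 36 ≡ 36; 48^16 ≡ 36² = 1296 ≡ 45; 48^32 ≡ 45² = 2025 ≡ 79; 48^64 ≡ 79² = 6241 ≡ 125.
Since 69 = 64 + 4 + 1, 48^69 ≡ 125 · 6 · 48; multiplying out mod 139: 125·6 = 750 ≡ 55, then 55·48 = 2640 ≡ 138. Thus 48^69 ≡ 138 ≡ −1 (mod 139).
By Euler's criterion 48 is a quadratic non-residue mod 139: no k satisfies k² ≡ 48 (mod 139).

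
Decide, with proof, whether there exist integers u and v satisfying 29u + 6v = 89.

u = 1, v = 10

29 and 6 are coprime, so 29u + 6v ranges over all of ℤ.
Dividing repeatedly: 29 = 4·6 + 5, 6 = 1·5 + 1, 5 = 5·1 + 0.
Unwinding: 1 = 6 − 1·5 = 6 − (29 − 4·6) = −29 + 5·6, i.e. 29·(-1) + 6·5 = 1.
Times 89: 29·(-89) + 6·445 = 89, so (-89, 445) solves it.
Adding 15·6 to u and subtracting 15·29 from v gives the tidier solution (1, 10).
Check: 29·1 + 6·10 = 29 + 60 = 89. ✓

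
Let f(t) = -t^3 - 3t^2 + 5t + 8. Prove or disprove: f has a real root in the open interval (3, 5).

The endpoint values f(3) = -31 and f(5) = -167 are both negative. Claim: f(t) < 0 for every t in (3, 5).
Substitute t = 3 + u, where 0 < u < 2 on the interval. Expanding, f(3 + u) = -u^3 - 12u^2 - 40u - 31.
The nonzero coefficients here are all negative, so for u > 0 every term is negative (or zero), and the constant term -31 is strictly negative.
So f is strictly negative on (3, 5); no root exists in the interval.

No such root exists.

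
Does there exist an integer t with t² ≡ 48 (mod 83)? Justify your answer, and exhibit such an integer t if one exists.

t = 31

t = 31 works: 31² = 961, and 961 − 48 = 913 = 11·83.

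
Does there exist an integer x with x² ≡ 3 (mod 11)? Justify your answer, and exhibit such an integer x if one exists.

Take x = 6. Then 6² = 36 = 3·11 + 3, so 6² ≡ 3 (mod 11).

x = 6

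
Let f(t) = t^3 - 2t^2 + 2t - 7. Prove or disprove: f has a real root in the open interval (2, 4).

f(2) = -3 and f(4) = 33, which have opposite signs.
As a polynomial, f is continuous on every closed interval.
By the Intermediate Value Theorem f must vanish at some point of (2, 4).

Yes, f has a root in the interval.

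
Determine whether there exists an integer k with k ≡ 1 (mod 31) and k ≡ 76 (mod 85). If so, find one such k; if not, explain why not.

k = 1861

Since 31 and 85 share no common factor, CRT says the pair of congruences has a solution (unique mod 2635).
Write k = 1 + 31t and require 1 + 31t ≡ 76 (mod 85), i.e. 31t ≡ 75 (mod 85).
Note 31·11 = 341 ≡ 1 (mod 85) (as 341 − 1 = 4·85), so 31⁻¹ ≡ 11.
Multiplying by 11: t ≡ 11·75 = 825 ≡ 60 (mod 85).
With t = 60: k = 1 + 31·60 = 1861.
Verify: 1861 = 60·31 + 1 and 1861 = 21·85 + 76. ✓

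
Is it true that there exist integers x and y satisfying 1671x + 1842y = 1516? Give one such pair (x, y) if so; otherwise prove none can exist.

No such integers exist.

gcd(1671, 1842) = 3, so every integer of the form 1671x + 1842y is a multiple of 3.
But 1516 = 3·505 + 1, so 3 ∤ 1516.
So the equation is unsolvable over ℤ.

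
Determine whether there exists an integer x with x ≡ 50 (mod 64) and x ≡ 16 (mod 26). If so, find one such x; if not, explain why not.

x = 562

The moduli are not coprime: gcd(64, 26) = 2. Compatibility requires 2 ∣ (16 − 50) = -34, which holds, so solutions exist.
Put x = 50 + 64t, so we need 64t ≡ 18 (mod 26), equivalently (divide by 2) 32t ≡ 9 (mod 13).
32 ≡ 6 (mod 13), so this reads 6t ≡ 9 (mod 13). Invert 6 mod 13 by the Euclidean algorithm: 13 = 2·6 + 1, 6 = 6·1 + 0; back-substituting, 1 = 13 − 2·6. Hence 6·(-2) ≡ 1, so 6⁻¹ ≡ -2 ≡ 11 (mod 13).
Multiplying by 11: t ≡ 11·9 = 99 ≡ 8 (mod 13).
Then x = 50 + 64·8 = 562.
Verify: 562 = 8·64 + 50 and 562 = 21·26 + 16. ✓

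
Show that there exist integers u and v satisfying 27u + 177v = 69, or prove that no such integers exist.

u = 55, v = -8

Since gcd(27, 177) = 3 and 69 = 3·23, Bézout's identity guarantees a solution.
Dividing through by 3 reduces the equation to 9u + 59v = 23.
Dividing repeatedly: 59 = 6·9 + 5, 9 = 1·5 + 4, 5 = 1·4 + 1, 4 = 4·1 + 0.
Unwinding: 1 = 5 − 1·4 = 5 − (9 − 1·5) = −9 + 2·5 = −9 + 2·(59 − 6·9) = 2·59 − 13·9, i.e. 9·(-13) + 59·2 = 1.
Scaling by 23 gives the particular solution (u, v) = (-299, 46).
The general solution is u = -299 + 59k, v = 46 − 9k; taking k = 6 gives the smaller pair u = 55, v = -8.
Indeed 27·55 + 177·(-8) = 1485 − 1416 = 69.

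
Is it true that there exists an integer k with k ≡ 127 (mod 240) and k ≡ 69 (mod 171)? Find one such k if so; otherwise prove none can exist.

Both moduli are multiples of 3 = gcd(240, 171), so any solution would satisfy k ≡ 127 and k ≡ 69 modulo 3 simultaneously.
However 127 ≡ 1 and 69 ≡ 0 (mod 3), and 1 ≠ 0.
Therefore no such k exists.

No such integer exists.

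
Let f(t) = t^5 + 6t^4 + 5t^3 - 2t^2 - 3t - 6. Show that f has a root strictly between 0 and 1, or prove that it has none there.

Such a root exists.

f(0) = -6 and f(1) = 1, which have opposite signs.
Since f is a polynomial it is continuous on [0, 1].
By the Intermediate Value Theorem f must vanish at some point of (0, 1).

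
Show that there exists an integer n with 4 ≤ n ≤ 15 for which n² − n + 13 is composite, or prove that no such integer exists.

At n = 12: 12² − 12 + 13 = 145 = 5·29, which is composite.

n = 12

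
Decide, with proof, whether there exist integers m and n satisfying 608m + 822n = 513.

Both 608 and 822 are divisible by gcd(608, 822) = 2, hence so is any combination 608m + 822n.
But 513 is not a multiple of 2 (it leaves remainder 1).
Therefore 608m + 822n = 513 has no solution in integers.

No such integers exist.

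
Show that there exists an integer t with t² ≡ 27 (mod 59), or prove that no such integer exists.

t = 33 works: 33² = 1089, and 1089 − 27 = 1062 = 18·59.

t = 33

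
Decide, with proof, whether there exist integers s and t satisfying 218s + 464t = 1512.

gcd(218, 464) = 2, and 2 divides 1512, so integer solutions exist.
Dividing through by 2 reduces the equation to 109s + 232t = 756.
Euclidean algorithm: 232 = 2·109 + 14, 109 = 7·14 + 11, 14 = 1·11 + 3, 11 = 3·3 + 2, 3 = 1·2 + 1, 2 = 2·1 + 0.
Working back up the chain: 1 = 3 − 1·2 = 3 − (11 − 3·3) = −11 + 4·3 = −11 + 4·(14 − 1·11) = 4·14 − 5·11 = 4·14 − 5·(109 − 7·14) = −5·109 + 39·14 = −5·109 + 39·(232 − 2·109) = 39·232 − 83·109. So 109·(-83) + 232·39 = 1.
Times 756: 109·(-62748) + 232·29484 = 756, so (-62748, 29484) solves it.
Adding 271·232 to s and subtracting 271·109 from t gives the tidier solution (124, -55).
Check: 218·124 + 464·(-55) = 27032 − 25520 = 1512. ✓

s = 124, t = -55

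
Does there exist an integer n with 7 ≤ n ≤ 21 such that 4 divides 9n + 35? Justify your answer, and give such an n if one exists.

n = 9

n = 9 works, since 9·9 + 35 = 116 = 29·4.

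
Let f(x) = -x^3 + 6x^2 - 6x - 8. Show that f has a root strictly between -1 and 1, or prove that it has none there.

f(-1) = 5 and f(1) = -9, which have opposite signs.
f is continuous everywhere (it is a polynomial), in particular on [-1, 1].
By the Intermediate Value Theorem f must vanish at some point of (-1, 1).

Yes, f has a root in the interval.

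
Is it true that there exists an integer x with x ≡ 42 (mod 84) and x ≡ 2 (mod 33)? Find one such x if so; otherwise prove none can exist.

Reduce both congruences modulo 3, which divides 84 and 33: they say x ≡ 42 (mod 3) and x ≡ 2 (mod 3).
However 42 ≡ 0 and 2 ≡ 2 (mod 3), and 0 ≠ 2.
Therefore no such x exists.

No such integer exists.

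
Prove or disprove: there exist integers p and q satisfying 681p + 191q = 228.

Since gcd(681, 191) = 1, every integer is an integer combination of 681 and 191.
Dividing repeatedly: 681 = 3·191 + 108, 191 = 1·108 + 83, 108 = 1·83 + 25, 83 = 3·25 + 8, 25 = 3·8 + 1, 8 = 8·1 + 0.
Unwinding: 1 = 25 − 3·8 = 25 − 3·(83 − 3·25) = −3·83 + 10·25 = −3·83 + 10·(108 − 1·83) = 10·108 − 13·83 = 10·108 − 13·(191 − 1·108) = −13·191 + 23·108 = −13·191 + 23·(681 − 3·191) = 23·681 − 82·191, i.e. 681·23 + 191·(-82) = 1.
Scaling by 228 gives the particular solution (p, q) = (5244, -18696).
Subtracting 27·191 from p and adding 27·681 to q gives the tidier solution (87, -309).
Check: 681·87 + 191·(-309) = 59247 − 59019 = 228. ✓

p = 87, q = -309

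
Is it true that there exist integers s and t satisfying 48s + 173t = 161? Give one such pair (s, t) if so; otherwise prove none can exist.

s = 43, t = -11

48 and 173 are coprime, so 48s + 173t ranges over all of ℤ.
Run the Euclidean algorithm on 173 and 48: 173 = 3·48 + 29, 48 = 1·29 + 19, 29 = 1·19 + 10, 19 = 1·10 + 9, 10 = 1·9 + 1, 9 = 9·1 + 0.
Back-substituting, 1 = 10 − 1·9 = 10 − (19 − 1·10) = −19 + 2·10 = −19 + 2·(29 − 1·19) = 2·29 − 3·19 = 2·29 − 3·(48 − 1·29) = −3·48 + 5·29 = −3·48 + 5·(173 − 3·48) = 5·173 − 18·48; that is, 48·(-18) + 173·5 = 1.
Scaling by 161 gives the particular solution (s, t) = (-2898, 805).
Adding 17·173 to s and subtracting 17·48 from t gives the tidier solution (43, -11).
Check: 48·43 + 173·(-11) = 2064 − 1903 = 161. ✓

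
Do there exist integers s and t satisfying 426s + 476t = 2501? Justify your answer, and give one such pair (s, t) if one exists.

gcd(426, 476) = 2, so every integer of the form 426s + 476t is a multiple of 2.
But 2501 = 2·1250 + 1, so 2 ∤ 2501.
Hence no integers s, t satisfy the equation.

No, no such integers exist.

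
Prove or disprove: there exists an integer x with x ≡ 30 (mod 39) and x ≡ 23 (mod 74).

gcd(39, 74) = 1, so the Chinese Remainder Theorem guarantees exactly one residue class mod 2886 satisfying both.
Any solution of the first congruence is x = 30 + 39t; substituting into the second, 39t ≡ 23 − 30 ≡ 67 (mod 74).
Note 39·19 = 741 ≡ 1 (mod 74) (as 741 − 1 = 10·74), so 39⁻¹ ≡ 19.
Therefore t ≡ 19·67 = 1273 ≡ 15 (mod 74).
Taking t = 15 gives x = 30 + 39·15 = 615.
Indeed 615 ≡ 30 (mod 39) and 615 ≡ 23 (mod 74).

x = 615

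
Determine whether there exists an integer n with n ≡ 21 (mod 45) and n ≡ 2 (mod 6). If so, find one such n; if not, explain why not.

No, no such integer exists.

gcd(45, 6) = 3. If n ≡ 21 (mod 45) and n ≡ 2 (mod 6), then n ≡ 21 (mod 3) and n ≡ 2 (mod 3).
But 21 mod 3 = 0 while 2 mod 3 = 2, a contradiction.
Therefore no such n exists.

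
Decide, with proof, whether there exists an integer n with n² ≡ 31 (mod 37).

No such integer exists.

Apply Euler's criterion with the prime 37: 31 is a quadratic residue iff 31^18 ≡ 1 (mod 37), and a non-residue iff it is ≡ −1.
Squaring successively (mod 37): 31^2 = 961 ≡ 36; 31^4 ≡ 36² = 1296 ≡ 1; 31^8 ≡ 1² = 1 ≡ 1; 31^16 ≡ 1² = 1 ≡ 1.
Since 18 = 16 + 2, 31^18 ≡ 1 · 36; multiplying out mod 37: 1·36 = 36 ≡ 36. Thus 31^18 ≡ 36 ≡ −1 (mod 37).
The value −1 means 31 is a non-residue modulo 37, so n² ≡ 31 (mod 37) is impossible.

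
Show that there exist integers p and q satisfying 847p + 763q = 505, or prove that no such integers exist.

Any value of 847p + 763q is a multiple of gcd(847, 763) = 7.
However 505 leaves remainder 1 on division by 7.
Hence no integers p, q satisfy the equation.

No such integers exist.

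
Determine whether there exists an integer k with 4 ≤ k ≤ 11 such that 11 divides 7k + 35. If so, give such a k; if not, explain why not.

For k = 4, 5 the values 63, 70 are not multiples of 11. Try k = 6: 7·6 + 35 = 77 = 7·11, which is divisible by 11.

k = 6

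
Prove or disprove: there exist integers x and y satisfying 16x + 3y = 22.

x = 1, y = 2

16 and 3 are coprime, so 16x + 3y ranges over all of ℤ.
Dividing repeatedly: 16 = 5·3 + 1, 3 = 3·1 + 0.
Working back up the chain: 1 = 16 − 5·3. So 16·1 + 3·(-5) = 1.
Times 22: 16·22 + 3·(-110) = 22, so (22, -110) solves it.
Shifting by a multiple of (3, −16) keeps it a solution: x = 22 − 7·3 = 1, y = -110 + 7·16 = 2.
Indeed 16·1 + 3·2 = 16 + 6 = 22.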